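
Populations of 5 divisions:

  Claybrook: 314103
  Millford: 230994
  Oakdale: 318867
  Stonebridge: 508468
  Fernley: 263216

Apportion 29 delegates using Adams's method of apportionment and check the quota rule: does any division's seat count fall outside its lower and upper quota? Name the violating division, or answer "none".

Standard quotas: Claybrook 5.569, Millford 4.096, Oakdale 5.654, Stonebridge 9.015, Fernley 4.667.
Adams allocation: Claybrook 5, Millford 4, Oakdale 6, Stonebridge 9, Fernley 5.
Every allocation lies between the lower and upper quota.

none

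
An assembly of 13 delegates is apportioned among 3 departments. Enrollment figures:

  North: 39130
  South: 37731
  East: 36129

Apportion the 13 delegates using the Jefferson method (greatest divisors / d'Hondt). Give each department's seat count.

North: 5, South: 4, East: 4

Standard divisor 112990/13 ≈ 8691.538; standard quotas: North 4.502, South 4.341, East 4.157.
Rounding down gives 4, 4, 4 = 12 seats, so the divisor must be adjusted.
With modified divisor 7700: modified quotas North 5.082, South 4.900, East 4.692.
Rounding down: North 5, South 4, East 4 (total 13).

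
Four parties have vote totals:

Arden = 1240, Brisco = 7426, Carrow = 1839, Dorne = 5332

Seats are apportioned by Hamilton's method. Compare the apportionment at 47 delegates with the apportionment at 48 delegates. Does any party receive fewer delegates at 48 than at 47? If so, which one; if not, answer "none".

none

At 47 seats: Arden 4, Brisco 22, Carrow 5, Dorne 16.
At 48 seats: Arden 4, Brisco 22, Carrow 6, Dorne 16.
No party's allocation decreased.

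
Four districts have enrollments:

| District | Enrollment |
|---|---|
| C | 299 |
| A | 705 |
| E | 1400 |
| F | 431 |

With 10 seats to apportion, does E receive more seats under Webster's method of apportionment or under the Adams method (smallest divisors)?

Webster: C 1, A 2, E 5, F 2.
Adams: C 1, A 3, E 4, F 2.
E gets 5 under Webster and 4 under Adams.

Webster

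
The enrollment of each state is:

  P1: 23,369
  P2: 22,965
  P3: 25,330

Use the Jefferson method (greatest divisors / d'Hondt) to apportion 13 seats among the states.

P1: 4; P2: 4; P3: 5

Standard divisor 71664/13 ≈ 5512.615; standard quotas: P1 4.239, P2 4.166, P3 4.595.
Rounding down gives 4, 4, 4 = 12 seats, so the divisor must be adjusted.
With modified divisor 4900: modified quotas P1 4.769, P2 4.687, P3 5.169.
Rounding down: P1 4, P2 4, P3 5 (total 13).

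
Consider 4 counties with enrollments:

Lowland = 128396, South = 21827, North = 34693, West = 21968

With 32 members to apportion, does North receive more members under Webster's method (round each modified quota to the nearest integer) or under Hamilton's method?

Webster: Lowland 20, South 3, North 6, West 3.
Hamilton: Lowland 20, South 3, North 5, West 4.
North gets 6 under Webster and 5 under Hamilton.

Webster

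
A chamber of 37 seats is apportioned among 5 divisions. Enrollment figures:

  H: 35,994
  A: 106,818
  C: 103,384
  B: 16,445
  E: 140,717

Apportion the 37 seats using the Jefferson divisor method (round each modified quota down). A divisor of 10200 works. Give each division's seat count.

With modified divisor 10200: modified quotas H 3.529, A 10.472, C 10.136, B 1.612, E 13.796.
Rounding down: H 3, A 10, C 10, B 1, E 13 (total 37).

H: 3, A: 10, C: 10, B: 1, E: 13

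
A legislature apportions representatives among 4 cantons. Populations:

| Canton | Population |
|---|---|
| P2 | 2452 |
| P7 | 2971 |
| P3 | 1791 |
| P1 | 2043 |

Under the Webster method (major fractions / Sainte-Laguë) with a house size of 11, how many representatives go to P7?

4

Standard divisor 9257/11 ≈ 841.545; standard quotas: P2 2.914, P7 3.530, P3 2.128, P1 2.428.
Rounding to the nearest integer gives P2 3, P7 4, P3 2, P1 2 — total 11, matching the house size, so no adjustment is needed.
P7 receives 4.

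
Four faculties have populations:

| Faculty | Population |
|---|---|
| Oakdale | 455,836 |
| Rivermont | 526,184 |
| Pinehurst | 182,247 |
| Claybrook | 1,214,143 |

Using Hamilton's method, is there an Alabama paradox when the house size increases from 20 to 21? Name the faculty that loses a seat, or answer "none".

Pinehurst

At 20 seats: Oakdale 4, Rivermont 4, Pinehurst 2, Claybrook 10.
At 21 seats: Oakdale 4, Rivermont 5, Pinehurst 1, Claybrook 11.
Pinehurst drops from 2 to 1.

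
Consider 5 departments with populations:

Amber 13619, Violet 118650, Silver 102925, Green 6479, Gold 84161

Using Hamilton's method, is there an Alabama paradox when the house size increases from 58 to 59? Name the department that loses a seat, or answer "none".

Amber

At 58 seats: Amber 3, Violet 21, Silver 18, Green 1, Gold 15.
At 59 seats: Amber 2, Violet 22, Silver 19, Green 1, Gold 15.
Amber drops from 3 to 2.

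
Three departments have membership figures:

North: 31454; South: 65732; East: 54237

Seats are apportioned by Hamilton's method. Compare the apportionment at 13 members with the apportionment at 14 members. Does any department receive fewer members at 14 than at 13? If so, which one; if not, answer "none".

none

At 13 seats: North 3, South 5, East 5.
At 14 seats: North 3, South 6, East 5.
No department's allocation decreased.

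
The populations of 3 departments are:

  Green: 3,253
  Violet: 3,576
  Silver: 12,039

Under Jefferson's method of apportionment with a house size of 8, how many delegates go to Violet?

1

Standard divisor 18868/8 ≈ 2358.5; standard quotas: Green 1.379, Violet 1.516, Silver 5.105.
Rounding down gives 1, 1, 5 = 7 seats, so the divisor must be adjusted.
With modified divisor 1900: modified quotas Green 1.712, Violet 1.882, Silver 6.336.
Rounding down: Green 1, Violet 1, Silver 6 (total 8).
Violet receives 1.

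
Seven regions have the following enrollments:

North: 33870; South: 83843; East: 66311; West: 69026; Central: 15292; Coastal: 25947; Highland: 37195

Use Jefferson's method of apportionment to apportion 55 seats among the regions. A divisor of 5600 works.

North=6; South=14; East=11; West=12; Central=2; Coastal=4; Highland=6

With modified divisor 5600: modified quotas North 6.048, South 14.972, East 11.841, West 12.326, Central 2.731, Coastal 4.633, Highland 6.642.
Rounding down: North 6, South 14, East 11, West 12, Central 2, Coastal 4, Highland 6 (total 55).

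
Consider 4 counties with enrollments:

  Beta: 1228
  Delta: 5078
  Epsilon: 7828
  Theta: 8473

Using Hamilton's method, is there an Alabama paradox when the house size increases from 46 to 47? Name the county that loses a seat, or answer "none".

Beta

At 46 seats: Beta 3, Delta 10, Epsilon 16, Theta 17.
At 47 seats: Beta 2, Delta 11, Epsilon 16, Theta 18.
Beta drops from 3 to 2.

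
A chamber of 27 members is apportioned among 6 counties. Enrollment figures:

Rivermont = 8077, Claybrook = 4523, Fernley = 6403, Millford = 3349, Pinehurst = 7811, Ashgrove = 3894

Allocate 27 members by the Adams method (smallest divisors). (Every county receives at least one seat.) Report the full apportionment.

Standard divisor 34057/27 ≈ 1261.37; standard quotas: Rivermont 6.403, Claybrook 3.586, Fernley 5.076, Millford 2.655, Pinehurst 6.192, Ashgrove 3.087.
Rounding up gives 7, 4, 6, 3, 7, 4 = 31 seats, so the divisor must be adjusted.
With modified divisor 1400: modified quotas Rivermont 5.769, Claybrook 3.231, Fernley 4.574, Millford 2.392, Pinehurst 5.579, Ashgrove 2.781.
Rounding up: Rivermont 6, Claybrook 4, Fernley 5, Millford 3, Pinehurst 6, Ashgrove 3 (total 27).

Rivermont 6, Claybrook 4, Fernley 5, Millford 3, Pinehurst 6, Ashgrove 3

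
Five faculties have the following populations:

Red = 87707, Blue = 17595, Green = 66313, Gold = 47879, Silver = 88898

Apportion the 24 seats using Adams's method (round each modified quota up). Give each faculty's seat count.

Standard divisor 308392/24 ≈ 12849.667; standard quotas: Red 6.826, Blue 1.369, Green 5.161, Gold 3.726, Silver 6.918.
Rounding up gives 7, 2, 6, 4, 7 = 26 seats, so the divisor must be adjusted.
With modified divisor 14700: modified quotas Red 5.966, Blue 1.197, Green 4.511, Gold 3.257, Silver 6.047.
Rounding up: Red 6, Blue 2, Green 5, Gold 4, Silver 7 (total 24).

Red 6; Blue 2; Green 5; Gold 4; Silver 7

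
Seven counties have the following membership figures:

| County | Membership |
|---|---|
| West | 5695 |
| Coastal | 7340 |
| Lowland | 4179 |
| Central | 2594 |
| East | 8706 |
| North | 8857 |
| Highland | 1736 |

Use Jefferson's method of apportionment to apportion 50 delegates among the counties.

Standard divisor 39107/50 ≈ 782.14; standard quotas: West 7.281, Coastal 9.385, Lowland 5.343, Central 3.317, East 11.131, North 11.324, Highland 2.220.
Rounding down gives 7, 9, 5, 3, 11, 11, 2 = 48 seats, so the divisor must be adjusted.
With modified divisor 730: modified quotas West 7.801, Coastal 10.055, Lowland 5.725, Central 3.553, East 11.926, North 12.133, Highland 2.378.
Rounding down: West 7, Coastal 10, Lowland 5, Central 3, East 11, North 12, Highland 2 (total 50).

West=7, Coastal=10, Lowland=5, Central=3, East=11, North=12, Highland=2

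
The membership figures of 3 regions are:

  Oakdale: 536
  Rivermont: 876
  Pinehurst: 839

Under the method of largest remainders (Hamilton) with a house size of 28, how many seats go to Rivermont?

The standard divisor is 2251/28 ≈ 80.393.
Standard quotas: Oakdale 6.667, Rivermont 10.896, Pinehurst 10.436.
Lower quotas: Oakdale 6, Rivermont 10, Pinehurst 10 (sum 26, leaving 2 seats).
Remainders in descending order: Rivermont 0.896, Oakdale 0.667, Pinehurst 0.436.
Largest remainders: Rivermont, Oakdale receive the extra seats.
Rivermont receives 11.

11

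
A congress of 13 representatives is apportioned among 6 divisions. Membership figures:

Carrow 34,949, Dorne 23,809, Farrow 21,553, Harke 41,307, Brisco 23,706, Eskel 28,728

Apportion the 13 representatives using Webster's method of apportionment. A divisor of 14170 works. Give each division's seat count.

With modified divisor 14170: modified quotas Carrow 2.466, Dorne 1.680, Farrow 1.521, Harke 2.915, Brisco 1.673, Eskel 2.027.
Rounding to the nearest integer: Carrow 2, Dorne 2, Farrow 2, Harke 3, Brisco 2, Eskel 2 (total 13).

Carrow 2, Dorne 2, Farrow 2, Harke 3, Brisco 2, Eskel 2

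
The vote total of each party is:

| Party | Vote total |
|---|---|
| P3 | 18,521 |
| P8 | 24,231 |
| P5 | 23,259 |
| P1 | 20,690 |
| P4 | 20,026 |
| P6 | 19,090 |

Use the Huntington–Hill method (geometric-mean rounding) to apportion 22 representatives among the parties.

With divisor 5646: modified quotas P3 3.280, P8 4.292, P5 4.120, P1 3.665, P4 3.547, P6 3.381.
Geometric-mean thresholds: P3 √(3·4)=3.464, P8 √(4·5)=4.472, P5 √(4·5)=4.472, P1 √(3·4)=3.464, P4 √(3·4)=3.464, P6 √(3·4)=3.464.
Each quota rounded against its threshold gives P3 3, P8 4, P5 4, P1 4, P4 4, P6 3 (total 22).

P3 3, P8 4, P5 4, P1 4, P4 4, P6 3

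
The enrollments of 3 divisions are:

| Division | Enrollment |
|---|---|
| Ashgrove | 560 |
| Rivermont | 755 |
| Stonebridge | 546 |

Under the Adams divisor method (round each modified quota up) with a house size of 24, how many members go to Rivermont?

10

Standard divisor 1861/24 ≈ 77.542; standard quotas: Ashgrove 7.222, Rivermont 9.737, Stonebridge 7.041.
Rounding up gives 8, 10, 8 = 26 seats, so the divisor must be adjusted.
With modified divisor 82: modified quotas Ashgrove 6.829, Rivermont 9.207, Stonebridge 6.659.
Rounding up: Ashgrove 7, Rivermont 10, Stonebridge 7 (total 24).
Rivermont receives 10.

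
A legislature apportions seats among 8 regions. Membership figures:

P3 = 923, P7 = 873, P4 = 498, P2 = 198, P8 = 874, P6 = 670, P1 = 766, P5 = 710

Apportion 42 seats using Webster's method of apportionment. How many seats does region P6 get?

5

Standard divisor 5512/42 ≈ 131.238; standard quotas: P3 7.033, P7 6.652, P4 3.795, P2 1.509, P8 6.660, P6 5.105, P1 5.837, P5 5.410.
Rounding to the nearest integer gives 7, 7, 4, 2, 7, 5, 6, 5 = 43 seats, so the divisor must be adjusted.
With modified divisor 133.85: modified quotas P3 6.896, P7 6.522, P4 3.721, P2 1.479, P8 6.530, P6 5.006, P1 5.723, P5 5.304.
Rounding to the nearest integer: P3 7, P7 7, P4 4, P2 1, P8 7, P6 5, P1 6, P5 5 (total 42).
P6 receives 5.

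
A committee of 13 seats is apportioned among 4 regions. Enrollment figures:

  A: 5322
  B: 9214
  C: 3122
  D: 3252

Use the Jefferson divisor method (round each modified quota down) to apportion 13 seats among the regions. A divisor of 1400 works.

A 3, B 6, C 2, D 2

With modified divisor 1400: modified quotas A 3.801, B 6.581, C 2.230, D 2.323.
Rounding down: A 3, B 6, C 2, D 2 (total 13).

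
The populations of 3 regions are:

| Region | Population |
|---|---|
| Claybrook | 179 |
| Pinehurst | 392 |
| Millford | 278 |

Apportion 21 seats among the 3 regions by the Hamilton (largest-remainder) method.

Claybrook 4, Pinehurst 10, Millford 7

Total 849; standard divisor 849/21 ≈ 40.429.
Standard quotas: Claybrook 4.428, Pinehurst 9.696, Millford 6.876.
Lower quotas: Claybrook 4, Pinehurst 9, Millford 6 (sum 19, leaving 2 seats).
Remainders in descending order: Millford 0.876, Pinehurst 0.696, Claybrook 0.428.
Largest remainders: Millford, Pinehurst receive the extra seats.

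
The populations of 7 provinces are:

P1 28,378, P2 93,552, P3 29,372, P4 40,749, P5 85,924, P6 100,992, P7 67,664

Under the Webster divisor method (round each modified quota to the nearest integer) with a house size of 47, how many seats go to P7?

Standard divisor 446631/47 ≈ 9502.787; standard quotas: P1 2.986, P2 9.845, P3 3.091, P4 4.288, P5 9.042, P6 10.628, P7 7.120.
Rounding to the nearest integer gives P1 3, P2 10, P3 3, P4 4, P5 9, P6 11, P7 7 — total 47, matching the house size, so no adjustment is needed.
P7 receives 7.

7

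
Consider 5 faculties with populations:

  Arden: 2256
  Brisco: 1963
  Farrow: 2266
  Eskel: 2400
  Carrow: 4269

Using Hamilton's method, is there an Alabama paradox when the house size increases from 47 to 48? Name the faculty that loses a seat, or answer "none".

none

At 47 seats: Arden 8, Brisco 7, Farrow 8, Eskel 9, Carrow 15.
At 48 seats: Arden 8, Brisco 7, Farrow 8, Eskel 9, Carrow 16.
No faculty's allocation decreased.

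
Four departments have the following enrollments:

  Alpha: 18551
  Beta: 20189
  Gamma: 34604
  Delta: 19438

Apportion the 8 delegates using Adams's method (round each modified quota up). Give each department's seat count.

Standard divisor 92782/8 ≈ 11597.75; standard quotas: Alpha 1.600, Beta 1.741, Gamma 2.984, Delta 1.676.
Rounding up gives 2, 2, 3, 2 = 9 seats, so the divisor must be adjusted.
With modified divisor 17900: modified quotas Alpha 1.036, Beta 1.128, Gamma 1.933, Delta 1.086.
Rounding up: Alpha 2, Beta 2, Gamma 2, Delta 2 (total 8).

Alpha: 2, Beta: 2, Gamma: 2, Delta: 2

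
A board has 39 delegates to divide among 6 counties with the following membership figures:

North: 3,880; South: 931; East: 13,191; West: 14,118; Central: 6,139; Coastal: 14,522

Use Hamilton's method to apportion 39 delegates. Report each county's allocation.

Total 52781; standard divisor 52781/39 ≈ 1353.359.
Standard quotas: North 2.8669, South 0.6879, East 9.7469, West 10.4318, Central 4.5361, Coastal 10.7303.
Lower quotas: North 2, South 0, East 9, West 10, Central 4, Coastal 10 (sum 35, leaving 4 seats).
Remainders in descending order: North 0.8669, East 0.7469, Coastal 0.7303, South 0.6879, Central 0.5361, West 0.4318.
Largest remainders: North, East, Coastal, South receive the extra seats.

North 3, South 1, East 10, West 10, Central 4, Coastal 11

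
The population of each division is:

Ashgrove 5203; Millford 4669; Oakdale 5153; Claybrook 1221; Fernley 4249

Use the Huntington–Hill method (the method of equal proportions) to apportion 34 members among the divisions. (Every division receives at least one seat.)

Ashgrove 9, Millford 8, Oakdale 8, Claybrook 2, Fernley 7

With divisor 610: modified quotas Ashgrove 8.530, Millford 7.654, Oakdale 8.448, Claybrook 2.002, Fernley 6.966.
Geometric-mean thresholds: Ashgrove √(8·9)=8.485, Millford √(7·8)=7.483, Oakdale √(8·9)=8.485, Claybrook √(2·3)=2.449, Fernley √(6·7)=6.481.
Each quota rounded against its threshold gives Ashgrove 9, Millford 8, Oakdale 8, Claybrook 2, Fernley 7 (total 34).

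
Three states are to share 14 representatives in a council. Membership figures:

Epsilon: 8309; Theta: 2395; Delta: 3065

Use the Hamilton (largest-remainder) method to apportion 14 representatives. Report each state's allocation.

The standard divisor is 13769/14 ≈ 983.5.
Standard quotas: Epsilon 8.4484, Theta 2.4352, Delta 3.1164.
Lower quotas: Epsilon 8, Theta 2, Delta 3 (sum 13, leaving 1 seat).
Remainders in descending order: Epsilon 0.4484, Theta 0.4352, Delta 0.1164.
Largest remainder: Epsilon receives the extra seat.

Epsilon 9, Theta 2, Delta 3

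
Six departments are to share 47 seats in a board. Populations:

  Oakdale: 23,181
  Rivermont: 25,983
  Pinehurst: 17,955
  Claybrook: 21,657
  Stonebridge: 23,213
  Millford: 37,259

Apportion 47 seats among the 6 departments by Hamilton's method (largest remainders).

Total 149248; standard divisor 149248/47 ≈ 3175.489.
Standard quotas: Oakdale 7.3000, Rivermont 8.1824, Pinehurst 5.6542, Claybrook 6.8201, Stonebridge 7.3101, Millford 11.7333.
Lower quotas: Oakdale 7, Rivermont 8, Pinehurst 5, Claybrook 6, Stonebridge 7, Millford 11 (sum 44, leaving 3 seats).
Remainders in descending order: Claybrook 0.8201, Millford 0.7333, Pinehurst 0.6542, Stonebridge 0.3101, Oakdale 0.3000, Rivermont 0.1824.
Largest remainders: Claybrook, Millford, Pinehurst receive the extra seats.

Oakdale 7; Rivermont 8; Pinehurst 6; Claybrook 7; Stonebridge 7; Millford 12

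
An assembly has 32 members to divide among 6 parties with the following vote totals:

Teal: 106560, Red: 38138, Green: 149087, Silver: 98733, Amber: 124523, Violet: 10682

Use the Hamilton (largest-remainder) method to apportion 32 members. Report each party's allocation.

Standard divisor: 527723 ÷ 32 ≈ 16491.344.
Standard quotas: Teal 6.4616, Red 2.3126, Green 9.0403, Silver 5.9870, Amber 7.5508, Violet 0.6477.
Lower quotas: Teal 6, Red 2, Green 9, Silver 5, Amber 7, Violet 0 (sum 29, leaving 3 seats).
Remainders in descending order: Silver 0.9870, Violet 0.6477, Amber 0.5508, Teal 0.4616, Red 0.3126, Green 0.0403.
The surplus seats go to Silver, Violet, Amber.

Teal: 6; Red: 2; Green: 9; Silver: 6; Amber: 8; Violet: 1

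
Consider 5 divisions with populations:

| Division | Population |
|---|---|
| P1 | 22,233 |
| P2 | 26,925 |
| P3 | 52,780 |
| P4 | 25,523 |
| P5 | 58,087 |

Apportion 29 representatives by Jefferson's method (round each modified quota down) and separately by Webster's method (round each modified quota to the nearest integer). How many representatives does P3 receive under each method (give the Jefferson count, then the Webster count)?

9 and 8

Jefferson: P1 3, P2 4, P3 9, P4 4, P5 9.
Webster: P1 4, P2 4, P3 8, P4 4, P5 9.
P3 gets 9 under Jefferson and 8 under Webster.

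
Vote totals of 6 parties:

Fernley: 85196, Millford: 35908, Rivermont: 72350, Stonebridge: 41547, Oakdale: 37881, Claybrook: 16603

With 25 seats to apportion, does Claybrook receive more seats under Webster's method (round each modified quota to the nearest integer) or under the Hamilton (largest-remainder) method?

Hamilton

Webster: Fernley 8, Millford 3, Rivermont 6, Stonebridge 4, Oakdale 3, Claybrook 1.
Hamilton: Fernley 7, Millford 3, Rivermont 6, Stonebridge 4, Oakdale 3, Claybrook 2.
Claybrook gets 1 under Webster and 2 under Hamilton.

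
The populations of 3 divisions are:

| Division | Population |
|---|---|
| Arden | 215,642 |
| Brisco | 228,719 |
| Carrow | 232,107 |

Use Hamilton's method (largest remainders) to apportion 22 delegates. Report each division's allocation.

Total 676468; standard divisor 676468/22 ≈ 30748.545.
Standard quotas: Arden 7.0131, Brisco 7.4384, Carrow 7.5486.
Lower quotas: Arden 7, Brisco 7, Carrow 7 (sum 21, leaving 1 seat).
Remainders in descending order: Carrow 0.5486, Brisco 0.4384, Arden 0.0131.
Largest remainder: Carrow receives the extra seat.

Arden: 7, Brisco: 7, Carrow: 8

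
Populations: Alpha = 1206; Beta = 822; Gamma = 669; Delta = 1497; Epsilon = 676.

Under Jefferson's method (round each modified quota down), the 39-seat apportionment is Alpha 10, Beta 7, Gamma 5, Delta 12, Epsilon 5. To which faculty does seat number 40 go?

Delta

Priority for the next seat is population ÷ (current seats + 1).
Priorities: Alpha 109.636, Beta 102.750, Gamma 111.500, Delta 115.154, Epsilon 112.667.
Highest priority: Delta.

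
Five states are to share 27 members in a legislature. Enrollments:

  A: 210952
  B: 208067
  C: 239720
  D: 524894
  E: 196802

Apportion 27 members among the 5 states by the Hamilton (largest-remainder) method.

The standard divisor is 1380435/27 ≈ 51127.222.
Standard quotas: A 4.1260, B 4.0696, C 4.6887, D 10.2664, E 3.8493.
Lower quotas: A 4, B 4, C 4, D 10, E 3 (sum 25, leaving 2 seats).
Remainders in descending order: E 0.8493, C 0.6887, D 0.2664, A 0.1260, B 0.0696.
The surplus seats go to E, C.

A=4, B=4, C=5, D=10, E=4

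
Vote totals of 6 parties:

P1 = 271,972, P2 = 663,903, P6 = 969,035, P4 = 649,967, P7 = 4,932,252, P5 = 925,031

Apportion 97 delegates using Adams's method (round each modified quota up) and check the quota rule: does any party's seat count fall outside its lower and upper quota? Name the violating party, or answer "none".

P7

Standard quotas: P1 3.136, P2 7.655, P6 11.174, P4 7.495, P7 56.873, P5 10.666.
Adams allocation: P1 4, P2 8, P6 11, P4 8, P7 55, P5 11.
P7 has quota 56.873 (lower 56, upper 57) but receives 55 — outside the quota interval.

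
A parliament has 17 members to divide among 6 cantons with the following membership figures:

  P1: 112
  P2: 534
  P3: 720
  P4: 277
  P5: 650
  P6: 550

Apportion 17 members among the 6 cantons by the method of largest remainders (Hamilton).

P1 1, P2 3, P3 4, P4 2, P5 4, P6 3

Total 2843; standard divisor 2843/17 ≈ 167.235.
Standard quotas: P1 0.670, P2 3.193, P3 4.305, P4 1.656, P5 3.887, P6 3.289.
Lower quotas: P1 0, P2 3, P3 4, P4 1, P5 3, P6 3 (sum 14, leaving 3 seats).
Remainders in descending order: P5 0.887, P1 0.670, P4 0.656, P3 0.305, P6 0.289, P2 0.193.
Largest remainders: P5, P1, P4 receive the extra seats.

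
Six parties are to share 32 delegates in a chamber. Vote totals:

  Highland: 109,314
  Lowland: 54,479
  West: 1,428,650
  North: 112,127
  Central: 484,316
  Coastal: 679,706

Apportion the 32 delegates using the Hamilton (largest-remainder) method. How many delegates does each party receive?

The standard divisor is 2868592/32 ≈ 89643.5.
Standard quotas: Highland 1.2194, Lowland 0.6077, West 15.9370, North 1.2508, Central 5.4027, Coastal 7.5823.
Lower quotas: Highland 1, Lowland 0, West 15, North 1, Central 5, Coastal 7 (sum 29, leaving 3 seats).
Remainders in descending order: West 0.9370, Lowland 0.6077, Coastal 0.5823, Central 0.4027, North 0.2508, Highland 0.2194.
Largest remainders: West, Lowland, Coastal receive the extra seats.

Highland=1, Lowland=1, West=16, North=1, Central=5, Coastal=8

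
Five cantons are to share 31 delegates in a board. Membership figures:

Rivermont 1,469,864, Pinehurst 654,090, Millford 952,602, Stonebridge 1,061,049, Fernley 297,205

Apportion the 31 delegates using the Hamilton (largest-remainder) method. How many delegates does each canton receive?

Rivermont=10, Pinehurst=5, Millford=7, Stonebridge=7, Fernley=2

The standard divisor is 4434810/31 ≈ 143058.387.
Standard quotas: Rivermont 10.2746, Pinehurst 4.5722, Millford 6.6588, Stonebridge 7.4169, Fernley 2.0775.
Lower quotas: Rivermont 10, Pinehurst 4, Millford 6, Stonebridge 7, Fernley 2 (sum 29, leaving 2 seats).
Remainders in descending order: Millford 0.6588, Pinehurst 0.5722, Stonebridge 0.4169, Rivermont 0.2746, Fernley 0.0775.
The surplus seats go to Millford, Pinehurst.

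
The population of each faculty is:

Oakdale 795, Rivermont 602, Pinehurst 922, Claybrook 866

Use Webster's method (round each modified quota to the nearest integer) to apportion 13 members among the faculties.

Oakdale 3, Rivermont 2, Pinehurst 4, Claybrook 4

Standard divisor 3185/13 ≈ 245; standard quotas: Oakdale 3.245, Rivermont 2.457, Pinehurst 3.763, Claybrook 3.535.
Rounding to the nearest integer gives Oakdale 3, Rivermont 2, Pinehurst 4, Claybrook 4 — total 13, matching the house size, so no adjustment is needed.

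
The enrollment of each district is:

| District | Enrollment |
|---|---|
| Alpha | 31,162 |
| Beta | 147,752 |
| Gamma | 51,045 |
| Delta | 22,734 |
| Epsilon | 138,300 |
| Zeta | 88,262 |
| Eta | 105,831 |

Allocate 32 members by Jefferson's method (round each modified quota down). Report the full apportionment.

Alpha: 1; Beta: 8; Gamma: 3; Delta: 1; Epsilon: 8; Zeta: 5; Eta: 6

Standard divisor 585086/32 ≈ 18283.938; standard quotas: Alpha 1.704, Beta 8.081, Gamma 2.792, Delta 1.243, Epsilon 7.564, Zeta 4.827, Eta 5.788.
Rounding down gives 1, 8, 2, 1, 7, 4, 5 = 28 seats, so the divisor must be adjusted.
With modified divisor 16700: modified quotas Alpha 1.866, Beta 8.847, Gamma 3.057, Delta 1.361, Epsilon 8.281, Zeta 5.285, Eta 6.337.
Rounding down: Alpha 1, Beta 8, Gamma 3, Delta 1, Epsilon 8, Zeta 5, Eta 6 (total 32).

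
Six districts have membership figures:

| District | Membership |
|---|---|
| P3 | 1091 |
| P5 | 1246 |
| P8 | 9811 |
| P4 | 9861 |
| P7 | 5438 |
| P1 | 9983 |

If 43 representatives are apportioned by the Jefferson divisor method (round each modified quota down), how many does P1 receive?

12

Standard divisor 37430/43 ≈ 870.465; standard quotas: P3 1.253, P5 1.431, P8 11.271, P4 11.328, P7 6.247, P1 11.469.
Rounding down gives 1, 1, 11, 11, 6, 11 = 41 seats, so the divisor must be adjusted.
With modified divisor 820: modified quotas P3 1.330, P5 1.520, P8 11.965, P4 12.026, P7 6.632, P1 12.174.
Rounding down: P3 1, P5 1, P8 11, P4 12, P7 6, P1 12 (total 43).
P1 receives 12.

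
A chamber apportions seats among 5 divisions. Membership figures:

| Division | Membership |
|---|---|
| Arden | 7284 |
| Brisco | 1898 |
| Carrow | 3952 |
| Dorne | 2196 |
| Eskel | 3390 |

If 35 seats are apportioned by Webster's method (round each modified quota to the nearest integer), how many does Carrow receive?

7

Standard divisor 18720/35 ≈ 534.857; standard quotas: Arden 13.619, Brisco 3.549, Carrow 7.389, Dorne 4.106, Eskel 6.338.
Rounding to the nearest integer gives Arden 14, Brisco 4, Carrow 7, Dorne 4, Eskel 6 — total 35, matching the house size, so no adjustment is needed.
Carrow receives 7.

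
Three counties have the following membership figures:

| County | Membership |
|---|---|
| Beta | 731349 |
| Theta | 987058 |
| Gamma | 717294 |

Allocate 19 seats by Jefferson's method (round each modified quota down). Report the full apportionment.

Standard divisor 2435701/19 ≈ 128194.789; standard quotas: Beta 5.705, Theta 7.700, Gamma 5.595.
Rounding down gives 5, 7, 5 = 17 seats, so the divisor must be adjusted.
With modified divisor 120700: modified quotas Beta 6.059, Theta 8.178, Gamma 5.943.
Rounding down: Beta 6, Theta 8, Gamma 5 (total 19).

Beta=6, Theta=8, Gamma=5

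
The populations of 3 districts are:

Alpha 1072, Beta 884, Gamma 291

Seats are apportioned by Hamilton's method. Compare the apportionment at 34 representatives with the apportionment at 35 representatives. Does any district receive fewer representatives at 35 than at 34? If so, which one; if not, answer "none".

Gamma

At 34 seats: Alpha 16, Beta 13, Gamma 5.
At 35 seats: Alpha 17, Beta 14, Gamma 4.
Gamma drops from 5 to 4.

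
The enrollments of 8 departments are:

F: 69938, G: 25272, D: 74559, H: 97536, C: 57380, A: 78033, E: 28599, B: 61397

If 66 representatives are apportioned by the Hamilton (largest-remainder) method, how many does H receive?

13

Standard divisor: 492714 ÷ 66 ≈ 7465.364.
Standard quotas: F 9.3683, G 3.3852, D 9.9873, H 13.0651, C 7.6862, A 10.4527, E 3.8309, B 8.2242.
Lower quotas: F 9, G 3, D 9, H 13, C 7, A 10, E 3, B 8 (sum 62, leaving 4 seats).
Remainders in descending order: D 0.9873, E 0.8309, C 0.6862, A 0.4527, G 0.3852, F 0.3683, B 0.2242, H 0.0651.
Largest remainders: D, E, C, A receive the extra seats.
H receives 13.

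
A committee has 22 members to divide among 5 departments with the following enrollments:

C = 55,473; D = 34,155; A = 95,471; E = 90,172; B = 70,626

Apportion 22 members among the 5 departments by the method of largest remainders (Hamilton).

Standard divisor: 345897 ÷ 22 ≈ 15722.591.
Standard quotas: C 3.5282, D 2.1724, A 6.0722, E 5.7352, B 4.4920.
Lower quotas: C 3, D 2, A 6, E 5, B 4 (sum 20, leaving 2 seats).
Remainders in descending order: E 0.7352, C 0.5282, B 0.4920, D 0.1724, A 0.0722.
The surplus seats go to E, C.

C=4, D=2, A=6, E=6, B=4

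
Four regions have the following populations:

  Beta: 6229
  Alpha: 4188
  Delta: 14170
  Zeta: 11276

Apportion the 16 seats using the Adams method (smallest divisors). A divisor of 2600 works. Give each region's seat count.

With modified divisor 2600: modified quotas Beta 2.396, Alpha 1.611, Delta 5.450, Zeta 4.337.
Rounding up: Beta 3, Alpha 2, Delta 6, Zeta 5 (total 16).

Beta 3, Alpha 2, Delta 6, Zeta 5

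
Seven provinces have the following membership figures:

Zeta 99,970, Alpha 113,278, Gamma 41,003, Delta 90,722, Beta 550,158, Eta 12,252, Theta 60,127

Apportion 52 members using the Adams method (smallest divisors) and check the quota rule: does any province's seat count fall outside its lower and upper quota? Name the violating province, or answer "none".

Beta

Standard quotas: Zeta 5.373, Alpha 6.088, Gamma 2.204, Delta 4.876, Beta 29.569, Eta 0.658, Theta 3.232.
Adams allocation: Zeta 5, Alpha 6, Gamma 3, Delta 5, Beta 28, Eta 1, Theta 4.
Beta has quota 29.569 (lower 29, upper 30) but receives 28 — outside the quota interval.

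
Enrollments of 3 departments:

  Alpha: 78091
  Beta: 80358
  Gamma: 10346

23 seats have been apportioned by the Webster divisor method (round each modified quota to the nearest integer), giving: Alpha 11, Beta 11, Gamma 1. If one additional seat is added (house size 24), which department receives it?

Beta

Priority for the next seat is population ÷ (current seats + 0.5).
Priorities: Alpha 6790.522, Beta 6987.652, Gamma 6897.333.
Highest priority: Beta.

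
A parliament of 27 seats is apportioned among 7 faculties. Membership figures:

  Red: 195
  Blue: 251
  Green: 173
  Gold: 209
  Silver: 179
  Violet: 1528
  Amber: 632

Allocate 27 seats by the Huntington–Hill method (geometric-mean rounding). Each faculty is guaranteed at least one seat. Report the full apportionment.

Red=2, Blue=2, Green=1, Gold=2, Silver=2, Violet=13, Amber=5

With divisor 122.33: modified quotas Red 1.594, Blue 2.052, Green 1.414, Gold 1.708, Silver 1.463, Violet 12.491, Amber 5.166.
Geometric-mean thresholds: Red √(1·2)=1.414, Blue √(2·3)=2.449, Green √(1·2)=1.414, Gold √(1·2)=1.414, Silver √(1·2)=1.414, Violet √(12·13)=12.490, Amber √(5·6)=5.477.
Each quota rounded against its threshold gives Red 2, Blue 2, Green 1, Gold 2, Silver 2, Violet 13, Amber 5 (total 27).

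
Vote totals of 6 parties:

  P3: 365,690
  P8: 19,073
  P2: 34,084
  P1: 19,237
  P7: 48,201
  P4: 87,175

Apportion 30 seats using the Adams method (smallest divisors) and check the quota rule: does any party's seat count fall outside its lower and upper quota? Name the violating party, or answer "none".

Standard quotas: P3 19.131, P8 0.998, P2 1.783, P1 1.006, P7 2.522, P4 4.560.
Adams allocation: P3 18, P8 1, P2 2, P1 1, P7 3, P4 5.
P3 has quota 19.131 (lower 19, upper 20) but receives 18 — outside the quota interval.

P3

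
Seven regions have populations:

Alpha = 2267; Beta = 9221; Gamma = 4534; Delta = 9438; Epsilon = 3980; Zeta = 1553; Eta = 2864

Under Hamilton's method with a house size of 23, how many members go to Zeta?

Standard divisor: 33857 ÷ 23 ≈ 1472.043.
Standard quotas: Alpha 1.5400, Beta 6.2641, Gamma 3.0801, Delta 6.4115, Epsilon 2.7037, Zeta 1.0550, Eta 1.9456.
Lower quotas: Alpha 1, Beta 6, Gamma 3, Delta 6, Epsilon 2, Zeta 1, Eta 1 (sum 20, leaving 3 seats).
Remainders in descending order: Eta 0.9456, Epsilon 0.7037, Alpha 0.5400, Delta 0.4115, Beta 0.2641, Gamma 0.0801, Zeta 0.0550.
The surplus seats go to Eta, Epsilon, Alpha.
Zeta receives 1.

1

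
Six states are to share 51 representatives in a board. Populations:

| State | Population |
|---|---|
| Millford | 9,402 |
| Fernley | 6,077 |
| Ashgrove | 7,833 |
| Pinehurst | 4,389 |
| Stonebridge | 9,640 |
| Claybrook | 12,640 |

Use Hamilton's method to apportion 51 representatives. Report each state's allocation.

Millford 10, Fernley 6, Ashgrove 8, Pinehurst 4, Stonebridge 10, Claybrook 13

The standard divisor is 49981/51 ≈ 980.02.
Standard quotas: Millford 9.5937, Fernley 6.2009, Ashgrove 7.9927, Pinehurst 4.4785, Stonebridge 9.8365, Claybrook 12.8977.
Lower quotas: Millford 9, Fernley 6, Ashgrove 7, Pinehurst 4, Stonebridge 9, Claybrook 12 (sum 47, leaving 4 seats).
Remainders in descending order: Ashgrove 0.9927, Claybrook 0.8977, Stonebridge 0.8365, Millford 0.5937, Pinehurst 0.4785, Fernley 0.2009.
The surplus seats go to Ashgrove, Claybrook, Stonebridge, Millford.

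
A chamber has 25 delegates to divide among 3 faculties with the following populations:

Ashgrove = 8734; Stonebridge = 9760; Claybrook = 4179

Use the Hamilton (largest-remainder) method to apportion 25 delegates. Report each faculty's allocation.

Ashgrove 10, Stonebridge 11, Claybrook 4

The standard divisor is 22673/25 ≈ 906.92.
Standard quotas: Ashgrove 9.6304, Stonebridge 10.7617, Claybrook 4.6079.
Lower quotas: Ashgrove 9, Stonebridge 10, Claybrook 4 (sum 23, leaving 2 seats).
Remainders in descending order: Stonebridge 0.7617, Ashgrove 0.6304, Claybrook 0.6079.
Largest remainders: Stonebridge, Ashgrove receive the extra seats.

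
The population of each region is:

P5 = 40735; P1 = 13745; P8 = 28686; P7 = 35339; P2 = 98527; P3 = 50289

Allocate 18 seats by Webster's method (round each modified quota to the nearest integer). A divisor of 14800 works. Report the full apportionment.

With modified divisor 14800: modified quotas P5 2.752, P1 0.929, P8 1.938, P7 2.388, P2 6.657, P3 3.398.
Rounding to the nearest integer: P5 3, P1 1, P8 2, P7 2, P2 7, P3 3 (total 18).

P5 3, P1 1, P8 2, P7 2, P2 7, P3 3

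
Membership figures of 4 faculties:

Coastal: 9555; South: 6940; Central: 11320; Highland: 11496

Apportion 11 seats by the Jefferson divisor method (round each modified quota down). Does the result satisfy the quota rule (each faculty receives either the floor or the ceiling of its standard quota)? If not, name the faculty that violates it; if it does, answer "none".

Standard quotas: Coastal 2.674, South 1.942, Central 3.168, Highland 3.217.
Jefferson allocation: Coastal 3, South 2, Central 3, Highland 3.
Every allocation lies between the lower and upper quota.

none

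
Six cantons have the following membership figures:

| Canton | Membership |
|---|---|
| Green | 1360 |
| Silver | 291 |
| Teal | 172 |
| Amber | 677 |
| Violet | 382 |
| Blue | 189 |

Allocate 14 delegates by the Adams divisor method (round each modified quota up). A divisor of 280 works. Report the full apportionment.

Green=5; Silver=2; Teal=1; Amber=3; Violet=2; Blue=1

With modified divisor 280: modified quotas Green 4.857, Silver 1.039, Teal 0.614, Amber 2.418, Violet 1.364, Blue 0.675.
Rounding up: Green 5, Silver 2, Teal 1, Amber 3, Violet 2, Blue 1 (total 14).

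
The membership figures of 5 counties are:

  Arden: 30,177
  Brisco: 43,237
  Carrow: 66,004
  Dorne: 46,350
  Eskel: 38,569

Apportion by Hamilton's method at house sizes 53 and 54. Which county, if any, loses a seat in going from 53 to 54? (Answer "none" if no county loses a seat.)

none

At 53 seats: Arden 7, Brisco 10, Carrow 16, Dorne 11, Eskel 9.
At 54 seats: Arden 7, Brisco 11, Carrow 16, Dorne 11, Eskel 9.
No county's allocation decreased.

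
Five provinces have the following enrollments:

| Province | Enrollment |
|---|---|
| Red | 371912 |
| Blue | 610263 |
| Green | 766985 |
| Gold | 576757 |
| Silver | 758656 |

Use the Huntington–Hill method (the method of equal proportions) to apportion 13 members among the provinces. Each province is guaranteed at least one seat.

Red 2; Blue 3; Green 3; Gold 2; Silver 3

With divisor 242299: modified quotas Red 1.535, Blue 2.519, Green 3.165, Gold 2.380, Silver 3.131.
Geometric-mean thresholds: Red √(1·2)=1.414, Blue √(2·3)=2.449, Green √(3·4)=3.464, Gold √(2·3)=2.449, Silver √(3·4)=3.464.
Each quota rounded against its threshold gives Red 2, Blue 3, Green 3, Gold 2, Silver 3 (total 13).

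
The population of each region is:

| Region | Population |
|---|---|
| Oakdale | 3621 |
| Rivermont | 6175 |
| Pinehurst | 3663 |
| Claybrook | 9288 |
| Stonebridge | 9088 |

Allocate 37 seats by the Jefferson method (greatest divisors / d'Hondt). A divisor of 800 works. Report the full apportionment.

With modified divisor 800: modified quotas Oakdale 4.526, Rivermont 7.719, Pinehurst 4.579, Claybrook 11.610, Stonebridge 11.360.
Rounding down: Oakdale 4, Rivermont 7, Pinehurst 4, Claybrook 11, Stonebridge 11 (total 37).

Oakdale 4; Rivermont 7; Pinehurst 4; Claybrook 11; Stonebridge 11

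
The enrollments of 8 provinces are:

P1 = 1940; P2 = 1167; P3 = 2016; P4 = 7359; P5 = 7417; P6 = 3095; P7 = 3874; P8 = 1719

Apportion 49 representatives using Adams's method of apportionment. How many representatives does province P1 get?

4

Standard divisor 28587/49 ≈ 583.408; standard quotas: P1 3.325, P2 2.000, P3 3.456, P4 12.614, P5 12.713, P6 5.305, P7 6.640, P8 2.946.
Rounding up gives 4, 3, 4, 13, 13, 6, 7, 3 = 53 seats, so the divisor must be adjusted.
With modified divisor 630: modified quotas P1 3.079, P2 1.852, P3 3.200, P4 11.681, P5 11.773, P6 4.913, P7 6.149, P8 2.729.
Rounding up: P1 4, P2 2, P3 4, P4 12, P5 12, P6 5, P7 7, P8 3 (total 49).
P1 receives 4.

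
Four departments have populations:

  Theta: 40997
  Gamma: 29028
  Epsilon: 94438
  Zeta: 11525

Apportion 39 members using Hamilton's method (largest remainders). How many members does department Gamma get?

The standard divisor is 175988/39 ≈ 4512.513.
Standard quotas: Theta 9.0852, Gamma 6.4328, Epsilon 20.9280, Zeta 2.5540.
Lower quotas: Theta 9, Gamma 6, Epsilon 20, Zeta 2 (sum 37, leaving 2 seats).
Remainders in descending order: Epsilon 0.9280, Zeta 0.5540, Gamma 0.4328, Theta 0.0852.
The surplus seats go to Epsilon, Zeta.
Gamma receives 6.

6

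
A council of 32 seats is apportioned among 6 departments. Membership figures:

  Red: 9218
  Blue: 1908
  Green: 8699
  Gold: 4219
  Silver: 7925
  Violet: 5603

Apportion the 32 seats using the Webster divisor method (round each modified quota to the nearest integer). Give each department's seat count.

Red: 8; Blue: 2; Green: 7; Gold: 3; Silver: 7; Violet: 5

Standard divisor 37572/32 ≈ 1174.125; standard quotas: Red 7.851, Blue 1.625, Green 7.409, Gold 3.593, Silver 6.750, Violet 4.772.
Rounding to the nearest integer gives 8, 2, 7, 4, 7, 5 = 33 seats, so the divisor must be adjusted.
With modified divisor 1215.09: modified quotas Red 7.586, Blue 1.570, Green 7.159, Gold 3.472, Silver 6.522, Violet 4.611.
Rounding to the nearest integer: Red 8, Blue 2, Green 7, Gold 3, Silver 7, Violet 5 (total 32).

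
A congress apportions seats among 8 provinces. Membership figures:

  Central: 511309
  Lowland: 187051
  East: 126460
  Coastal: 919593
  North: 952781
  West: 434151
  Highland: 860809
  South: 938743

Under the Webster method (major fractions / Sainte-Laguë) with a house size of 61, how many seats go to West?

5

Standard divisor 4930897/61 ≈ 80834.377; standard quotas: Central 6.325, Lowland 2.314, East 1.564, Coastal 11.376, North 11.787, West 5.371, Highland 10.649, South 11.613.
Rounding to the nearest integer gives Central 6, Lowland 2, East 2, Coastal 11, North 12, West 5, Highland 11, South 12 — total 61, matching the house size, so no adjustment is needed.
West receives 5.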